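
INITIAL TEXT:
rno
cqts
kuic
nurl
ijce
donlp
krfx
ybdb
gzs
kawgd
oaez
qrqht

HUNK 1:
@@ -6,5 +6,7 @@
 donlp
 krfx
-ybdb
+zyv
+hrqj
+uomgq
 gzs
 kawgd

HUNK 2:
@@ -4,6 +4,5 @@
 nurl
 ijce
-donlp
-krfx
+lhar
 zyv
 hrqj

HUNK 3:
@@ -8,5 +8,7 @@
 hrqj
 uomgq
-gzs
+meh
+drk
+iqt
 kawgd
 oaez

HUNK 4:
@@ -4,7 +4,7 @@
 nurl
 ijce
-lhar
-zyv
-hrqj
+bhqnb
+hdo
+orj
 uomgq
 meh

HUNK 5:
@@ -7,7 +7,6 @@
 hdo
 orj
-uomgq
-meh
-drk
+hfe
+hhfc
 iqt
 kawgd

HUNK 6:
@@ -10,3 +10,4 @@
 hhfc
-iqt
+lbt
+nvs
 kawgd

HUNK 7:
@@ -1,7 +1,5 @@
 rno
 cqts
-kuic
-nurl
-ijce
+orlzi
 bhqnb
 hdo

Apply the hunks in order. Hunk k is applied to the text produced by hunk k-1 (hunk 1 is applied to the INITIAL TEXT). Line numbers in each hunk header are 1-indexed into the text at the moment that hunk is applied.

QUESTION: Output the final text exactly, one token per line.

Answer: rno
cqts
orlzi
bhqnb
hdo
orj
hfe
hhfc
lbt
nvs
kawgd
oaez
qrqht

Derivation:
Hunk 1: at line 6 remove [ybdb] add [zyv,hrqj,uomgq] -> 14 lines: rno cqts kuic nurl ijce donlp krfx zyv hrqj uomgq gzs kawgd oaez qrqht
Hunk 2: at line 4 remove [donlp,krfx] add [lhar] -> 13 lines: rno cqts kuic nurl ijce lhar zyv hrqj uomgq gzs kawgd oaez qrqht
Hunk 3: at line 8 remove [gzs] add [meh,drk,iqt] -> 15 lines: rno cqts kuic nurl ijce lhar zyv hrqj uomgq meh drk iqt kawgd oaez qrqht
Hunk 4: at line 4 remove [lhar,zyv,hrqj] add [bhqnb,hdo,orj] -> 15 lines: rno cqts kuic nurl ijce bhqnb hdo orj uomgq meh drk iqt kawgd oaez qrqht
Hunk 5: at line 7 remove [uomgq,meh,drk] add [hfe,hhfc] -> 14 lines: rno cqts kuic nurl ijce bhqnb hdo orj hfe hhfc iqt kawgd oaez qrqht
Hunk 6: at line 10 remove [iqt] add [lbt,nvs] -> 15 lines: rno cqts kuic nurl ijce bhqnb hdo orj hfe hhfc lbt nvs kawgd oaez qrqht
Hunk 7: at line 1 remove [kuic,nurl,ijce] add [orlzi] -> 13 lines: rno cqts orlzi bhqnb hdo orj hfe hhfc lbt nvs kawgd oaez qrqht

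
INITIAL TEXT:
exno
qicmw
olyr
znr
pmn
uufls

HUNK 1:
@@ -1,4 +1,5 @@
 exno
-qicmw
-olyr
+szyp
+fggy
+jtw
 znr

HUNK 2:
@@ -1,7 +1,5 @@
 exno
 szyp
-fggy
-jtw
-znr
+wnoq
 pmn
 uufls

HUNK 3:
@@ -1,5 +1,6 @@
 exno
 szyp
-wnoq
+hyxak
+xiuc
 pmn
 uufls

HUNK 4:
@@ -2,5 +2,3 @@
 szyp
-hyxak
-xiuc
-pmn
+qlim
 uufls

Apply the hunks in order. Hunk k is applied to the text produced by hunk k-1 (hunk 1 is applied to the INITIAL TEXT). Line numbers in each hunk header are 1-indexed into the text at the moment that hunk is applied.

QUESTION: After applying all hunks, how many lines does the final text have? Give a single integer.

Answer: 4

Derivation:
Hunk 1: at line 1 remove [qicmw,olyr] add [szyp,fggy,jtw] -> 7 lines: exno szyp fggy jtw znr pmn uufls
Hunk 2: at line 1 remove [fggy,jtw,znr] add [wnoq] -> 5 lines: exno szyp wnoq pmn uufls
Hunk 3: at line 1 remove [wnoq] add [hyxak,xiuc] -> 6 lines: exno szyp hyxak xiuc pmn uufls
Hunk 4: at line 2 remove [hyxak,xiuc,pmn] add [qlim] -> 4 lines: exno szyp qlim uufls
Final line count: 4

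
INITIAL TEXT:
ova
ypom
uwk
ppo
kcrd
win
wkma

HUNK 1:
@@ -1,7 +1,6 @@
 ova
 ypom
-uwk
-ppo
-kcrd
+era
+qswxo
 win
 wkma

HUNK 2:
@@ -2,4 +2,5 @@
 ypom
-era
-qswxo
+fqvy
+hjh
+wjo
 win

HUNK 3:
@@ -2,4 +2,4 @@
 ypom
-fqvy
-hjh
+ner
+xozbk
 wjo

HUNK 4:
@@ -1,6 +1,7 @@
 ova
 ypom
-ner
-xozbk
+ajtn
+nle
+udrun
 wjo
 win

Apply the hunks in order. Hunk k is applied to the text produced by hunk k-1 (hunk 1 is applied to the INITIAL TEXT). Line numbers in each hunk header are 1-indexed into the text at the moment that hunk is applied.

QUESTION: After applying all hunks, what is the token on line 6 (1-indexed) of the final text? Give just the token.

Hunk 1: at line 1 remove [uwk,ppo,kcrd] add [era,qswxo] -> 6 lines: ova ypom era qswxo win wkma
Hunk 2: at line 2 remove [era,qswxo] add [fqvy,hjh,wjo] -> 7 lines: ova ypom fqvy hjh wjo win wkma
Hunk 3: at line 2 remove [fqvy,hjh] add [ner,xozbk] -> 7 lines: ova ypom ner xozbk wjo win wkma
Hunk 4: at line 1 remove [ner,xozbk] add [ajtn,nle,udrun] -> 8 lines: ova ypom ajtn nle udrun wjo win wkma
Final line 6: wjo

Answer: wjo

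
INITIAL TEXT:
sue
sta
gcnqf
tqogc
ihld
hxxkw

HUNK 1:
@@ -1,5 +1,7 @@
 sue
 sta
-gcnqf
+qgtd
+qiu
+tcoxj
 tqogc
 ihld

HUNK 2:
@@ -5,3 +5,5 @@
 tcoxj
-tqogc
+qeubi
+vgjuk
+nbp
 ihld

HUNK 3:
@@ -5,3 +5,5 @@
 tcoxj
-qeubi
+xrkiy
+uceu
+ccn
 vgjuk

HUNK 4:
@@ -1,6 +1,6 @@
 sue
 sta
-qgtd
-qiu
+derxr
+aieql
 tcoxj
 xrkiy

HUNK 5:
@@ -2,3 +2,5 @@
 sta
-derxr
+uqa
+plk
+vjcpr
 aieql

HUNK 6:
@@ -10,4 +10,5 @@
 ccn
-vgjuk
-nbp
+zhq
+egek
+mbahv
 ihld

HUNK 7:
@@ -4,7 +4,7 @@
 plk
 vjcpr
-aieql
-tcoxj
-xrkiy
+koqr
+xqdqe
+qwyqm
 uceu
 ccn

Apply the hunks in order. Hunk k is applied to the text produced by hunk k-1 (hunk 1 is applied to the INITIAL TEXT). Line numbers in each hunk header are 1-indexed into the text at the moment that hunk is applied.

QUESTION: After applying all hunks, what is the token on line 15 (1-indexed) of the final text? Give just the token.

Answer: hxxkw

Derivation:
Hunk 1: at line 1 remove [gcnqf] add [qgtd,qiu,tcoxj] -> 8 lines: sue sta qgtd qiu tcoxj tqogc ihld hxxkw
Hunk 2: at line 5 remove [tqogc] add [qeubi,vgjuk,nbp] -> 10 lines: sue sta qgtd qiu tcoxj qeubi vgjuk nbp ihld hxxkw
Hunk 3: at line 5 remove [qeubi] add [xrkiy,uceu,ccn] -> 12 lines: sue sta qgtd qiu tcoxj xrkiy uceu ccn vgjuk nbp ihld hxxkw
Hunk 4: at line 1 remove [qgtd,qiu] add [derxr,aieql] -> 12 lines: sue sta derxr aieql tcoxj xrkiy uceu ccn vgjuk nbp ihld hxxkw
Hunk 5: at line 2 remove [derxr] add [uqa,plk,vjcpr] -> 14 lines: sue sta uqa plk vjcpr aieql tcoxj xrkiy uceu ccn vgjuk nbp ihld hxxkw
Hunk 6: at line 10 remove [vgjuk,nbp] add [zhq,egek,mbahv] -> 15 lines: sue sta uqa plk vjcpr aieql tcoxj xrkiy uceu ccn zhq egek mbahv ihld hxxkw
Hunk 7: at line 4 remove [aieql,tcoxj,xrkiy] add [koqr,xqdqe,qwyqm] -> 15 lines: sue sta uqa plk vjcpr koqr xqdqe qwyqm uceu ccn zhq egek mbahv ihld hxxkw
Final line 15: hxxkw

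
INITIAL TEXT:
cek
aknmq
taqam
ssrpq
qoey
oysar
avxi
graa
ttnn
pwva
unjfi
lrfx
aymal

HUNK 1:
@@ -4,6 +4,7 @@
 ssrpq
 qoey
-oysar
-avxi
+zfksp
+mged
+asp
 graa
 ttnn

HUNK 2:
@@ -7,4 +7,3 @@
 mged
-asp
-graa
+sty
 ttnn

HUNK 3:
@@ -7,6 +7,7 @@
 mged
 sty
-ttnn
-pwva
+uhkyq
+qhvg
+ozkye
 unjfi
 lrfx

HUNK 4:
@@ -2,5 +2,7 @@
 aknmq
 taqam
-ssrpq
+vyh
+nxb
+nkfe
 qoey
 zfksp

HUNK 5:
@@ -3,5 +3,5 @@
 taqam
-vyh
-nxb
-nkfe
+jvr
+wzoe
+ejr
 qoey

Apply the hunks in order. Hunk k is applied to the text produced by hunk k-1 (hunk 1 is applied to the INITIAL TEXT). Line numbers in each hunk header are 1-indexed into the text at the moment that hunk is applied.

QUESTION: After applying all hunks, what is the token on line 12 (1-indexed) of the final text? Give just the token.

Hunk 1: at line 4 remove [oysar,avxi] add [zfksp,mged,asp] -> 14 lines: cek aknmq taqam ssrpq qoey zfksp mged asp graa ttnn pwva unjfi lrfx aymal
Hunk 2: at line 7 remove [asp,graa] add [sty] -> 13 lines: cek aknmq taqam ssrpq qoey zfksp mged sty ttnn pwva unjfi lrfx aymal
Hunk 3: at line 7 remove [ttnn,pwva] add [uhkyq,qhvg,ozkye] -> 14 lines: cek aknmq taqam ssrpq qoey zfksp mged sty uhkyq qhvg ozkye unjfi lrfx aymal
Hunk 4: at line 2 remove [ssrpq] add [vyh,nxb,nkfe] -> 16 lines: cek aknmq taqam vyh nxb nkfe qoey zfksp mged sty uhkyq qhvg ozkye unjfi lrfx aymal
Hunk 5: at line 3 remove [vyh,nxb,nkfe] add [jvr,wzoe,ejr] -> 16 lines: cek aknmq taqam jvr wzoe ejr qoey zfksp mged sty uhkyq qhvg ozkye unjfi lrfx aymal
Final line 12: qhvg

Answer: qhvg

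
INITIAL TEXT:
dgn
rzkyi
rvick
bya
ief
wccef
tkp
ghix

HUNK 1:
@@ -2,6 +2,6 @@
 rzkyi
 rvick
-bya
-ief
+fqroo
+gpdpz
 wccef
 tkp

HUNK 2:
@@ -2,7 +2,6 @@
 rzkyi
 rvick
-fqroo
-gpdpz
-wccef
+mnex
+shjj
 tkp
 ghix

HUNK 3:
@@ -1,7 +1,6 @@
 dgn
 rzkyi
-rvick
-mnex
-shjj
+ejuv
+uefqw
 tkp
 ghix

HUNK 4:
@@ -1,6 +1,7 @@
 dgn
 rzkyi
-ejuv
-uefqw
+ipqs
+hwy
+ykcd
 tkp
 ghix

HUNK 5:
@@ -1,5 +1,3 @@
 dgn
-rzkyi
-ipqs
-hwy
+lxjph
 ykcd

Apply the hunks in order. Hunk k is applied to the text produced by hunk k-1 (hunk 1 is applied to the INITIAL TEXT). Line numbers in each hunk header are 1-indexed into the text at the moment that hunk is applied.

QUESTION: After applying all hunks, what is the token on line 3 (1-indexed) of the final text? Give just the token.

Hunk 1: at line 2 remove [bya,ief] add [fqroo,gpdpz] -> 8 lines: dgn rzkyi rvick fqroo gpdpz wccef tkp ghix
Hunk 2: at line 2 remove [fqroo,gpdpz,wccef] add [mnex,shjj] -> 7 lines: dgn rzkyi rvick mnex shjj tkp ghix
Hunk 3: at line 1 remove [rvick,mnex,shjj] add [ejuv,uefqw] -> 6 lines: dgn rzkyi ejuv uefqw tkp ghix
Hunk 4: at line 1 remove [ejuv,uefqw] add [ipqs,hwy,ykcd] -> 7 lines: dgn rzkyi ipqs hwy ykcd tkp ghix
Hunk 5: at line 1 remove [rzkyi,ipqs,hwy] add [lxjph] -> 5 lines: dgn lxjph ykcd tkp ghix
Final line 3: ykcd

Answer: ykcd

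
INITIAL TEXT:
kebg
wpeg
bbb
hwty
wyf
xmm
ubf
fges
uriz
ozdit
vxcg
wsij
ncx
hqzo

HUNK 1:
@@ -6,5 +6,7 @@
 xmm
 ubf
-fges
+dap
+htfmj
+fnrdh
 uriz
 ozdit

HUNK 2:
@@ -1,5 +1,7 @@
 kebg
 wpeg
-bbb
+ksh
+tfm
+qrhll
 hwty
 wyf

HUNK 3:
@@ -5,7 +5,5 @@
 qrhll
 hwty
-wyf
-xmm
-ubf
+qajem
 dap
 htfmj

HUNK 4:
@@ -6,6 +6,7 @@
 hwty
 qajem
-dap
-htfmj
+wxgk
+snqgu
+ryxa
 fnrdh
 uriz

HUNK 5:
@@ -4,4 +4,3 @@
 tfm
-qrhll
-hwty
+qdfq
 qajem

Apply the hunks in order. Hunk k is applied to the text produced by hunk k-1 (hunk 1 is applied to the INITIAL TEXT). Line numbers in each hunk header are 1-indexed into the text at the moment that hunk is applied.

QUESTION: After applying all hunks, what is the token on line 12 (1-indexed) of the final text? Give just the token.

Answer: ozdit

Derivation:
Hunk 1: at line 6 remove [fges] add [dap,htfmj,fnrdh] -> 16 lines: kebg wpeg bbb hwty wyf xmm ubf dap htfmj fnrdh uriz ozdit vxcg wsij ncx hqzo
Hunk 2: at line 1 remove [bbb] add [ksh,tfm,qrhll] -> 18 lines: kebg wpeg ksh tfm qrhll hwty wyf xmm ubf dap htfmj fnrdh uriz ozdit vxcg wsij ncx hqzo
Hunk 3: at line 5 remove [wyf,xmm,ubf] add [qajem] -> 16 lines: kebg wpeg ksh tfm qrhll hwty qajem dap htfmj fnrdh uriz ozdit vxcg wsij ncx hqzo
Hunk 4: at line 6 remove [dap,htfmj] add [wxgk,snqgu,ryxa] -> 17 lines: kebg wpeg ksh tfm qrhll hwty qajem wxgk snqgu ryxa fnrdh uriz ozdit vxcg wsij ncx hqzo
Hunk 5: at line 4 remove [qrhll,hwty] add [qdfq] -> 16 lines: kebg wpeg ksh tfm qdfq qajem wxgk snqgu ryxa fnrdh uriz ozdit vxcg wsij ncx hqzo
Final line 12: ozdit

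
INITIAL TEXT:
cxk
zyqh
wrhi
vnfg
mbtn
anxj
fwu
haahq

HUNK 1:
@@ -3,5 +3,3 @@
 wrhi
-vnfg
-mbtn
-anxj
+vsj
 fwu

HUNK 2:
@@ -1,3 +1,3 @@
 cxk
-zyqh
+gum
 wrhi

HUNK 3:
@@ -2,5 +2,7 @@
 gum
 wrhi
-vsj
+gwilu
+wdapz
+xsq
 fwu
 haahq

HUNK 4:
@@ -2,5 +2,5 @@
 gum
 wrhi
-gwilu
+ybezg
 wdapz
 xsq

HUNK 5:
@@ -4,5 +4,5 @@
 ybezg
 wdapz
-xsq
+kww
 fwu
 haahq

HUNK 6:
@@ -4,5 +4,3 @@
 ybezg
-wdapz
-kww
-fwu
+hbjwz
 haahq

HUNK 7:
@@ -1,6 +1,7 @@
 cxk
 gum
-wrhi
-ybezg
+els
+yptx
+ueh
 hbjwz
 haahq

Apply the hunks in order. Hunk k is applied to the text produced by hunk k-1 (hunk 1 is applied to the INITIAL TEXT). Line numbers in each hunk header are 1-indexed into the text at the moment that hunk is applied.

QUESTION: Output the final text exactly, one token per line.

Answer: cxk
gum
els
yptx
ueh
hbjwz
haahq

Derivation:
Hunk 1: at line 3 remove [vnfg,mbtn,anxj] add [vsj] -> 6 lines: cxk zyqh wrhi vsj fwu haahq
Hunk 2: at line 1 remove [zyqh] add [gum] -> 6 lines: cxk gum wrhi vsj fwu haahq
Hunk 3: at line 2 remove [vsj] add [gwilu,wdapz,xsq] -> 8 lines: cxk gum wrhi gwilu wdapz xsq fwu haahq
Hunk 4: at line 2 remove [gwilu] add [ybezg] -> 8 lines: cxk gum wrhi ybezg wdapz xsq fwu haahq
Hunk 5: at line 4 remove [xsq] add [kww] -> 8 lines: cxk gum wrhi ybezg wdapz kww fwu haahq
Hunk 6: at line 4 remove [wdapz,kww,fwu] add [hbjwz] -> 6 lines: cxk gum wrhi ybezg hbjwz haahq
Hunk 7: at line 1 remove [wrhi,ybezg] add [els,yptx,ueh] -> 7 lines: cxk gum els yptx ueh hbjwz haahq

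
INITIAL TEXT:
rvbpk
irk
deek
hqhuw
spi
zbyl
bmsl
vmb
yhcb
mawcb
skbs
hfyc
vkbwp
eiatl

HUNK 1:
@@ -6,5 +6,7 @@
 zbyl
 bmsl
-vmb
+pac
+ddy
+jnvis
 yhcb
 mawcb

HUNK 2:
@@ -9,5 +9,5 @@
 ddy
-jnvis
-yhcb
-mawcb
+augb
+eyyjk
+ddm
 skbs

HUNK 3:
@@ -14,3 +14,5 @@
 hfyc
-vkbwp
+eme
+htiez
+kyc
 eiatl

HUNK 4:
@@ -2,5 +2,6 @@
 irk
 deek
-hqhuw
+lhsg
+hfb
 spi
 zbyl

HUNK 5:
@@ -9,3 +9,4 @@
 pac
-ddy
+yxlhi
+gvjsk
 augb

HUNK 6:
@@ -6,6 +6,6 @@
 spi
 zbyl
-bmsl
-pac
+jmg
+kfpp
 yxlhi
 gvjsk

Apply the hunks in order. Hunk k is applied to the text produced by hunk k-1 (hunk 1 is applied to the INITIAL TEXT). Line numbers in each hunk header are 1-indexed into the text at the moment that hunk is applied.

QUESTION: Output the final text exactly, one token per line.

Hunk 1: at line 6 remove [vmb] add [pac,ddy,jnvis] -> 16 lines: rvbpk irk deek hqhuw spi zbyl bmsl pac ddy jnvis yhcb mawcb skbs hfyc vkbwp eiatl
Hunk 2: at line 9 remove [jnvis,yhcb,mawcb] add [augb,eyyjk,ddm] -> 16 lines: rvbpk irk deek hqhuw spi zbyl bmsl pac ddy augb eyyjk ddm skbs hfyc vkbwp eiatl
Hunk 3: at line 14 remove [vkbwp] add [eme,htiez,kyc] -> 18 lines: rvbpk irk deek hqhuw spi zbyl bmsl pac ddy augb eyyjk ddm skbs hfyc eme htiez kyc eiatl
Hunk 4: at line 2 remove [hqhuw] add [lhsg,hfb] -> 19 lines: rvbpk irk deek lhsg hfb spi zbyl bmsl pac ddy augb eyyjk ddm skbs hfyc eme htiez kyc eiatl
Hunk 5: at line 9 remove [ddy] add [yxlhi,gvjsk] -> 20 lines: rvbpk irk deek lhsg hfb spi zbyl bmsl pac yxlhi gvjsk augb eyyjk ddm skbs hfyc eme htiez kyc eiatl
Hunk 6: at line 6 remove [bmsl,pac] add [jmg,kfpp] -> 20 lines: rvbpk irk deek lhsg hfb spi zbyl jmg kfpp yxlhi gvjsk augb eyyjk ddm skbs hfyc eme htiez kyc eiatl

Answer: rvbpk
irk
deek
lhsg
hfb
spi
zbyl
jmg
kfpp
yxlhi
gvjsk
augb
eyyjk
ddm
skbs
hfyc
eme
htiez
kyc
eiatl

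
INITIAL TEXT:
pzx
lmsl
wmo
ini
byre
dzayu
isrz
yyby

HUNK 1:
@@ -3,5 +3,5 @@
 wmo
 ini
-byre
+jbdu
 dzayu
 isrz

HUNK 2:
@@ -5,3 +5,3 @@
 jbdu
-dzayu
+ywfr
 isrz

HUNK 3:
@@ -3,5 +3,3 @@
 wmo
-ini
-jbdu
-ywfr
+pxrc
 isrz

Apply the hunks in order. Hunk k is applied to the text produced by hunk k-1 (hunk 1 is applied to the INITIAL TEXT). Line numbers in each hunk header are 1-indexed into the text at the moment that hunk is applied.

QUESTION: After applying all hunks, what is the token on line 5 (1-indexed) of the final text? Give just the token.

Hunk 1: at line 3 remove [byre] add [jbdu] -> 8 lines: pzx lmsl wmo ini jbdu dzayu isrz yyby
Hunk 2: at line 5 remove [dzayu] add [ywfr] -> 8 lines: pzx lmsl wmo ini jbdu ywfr isrz yyby
Hunk 3: at line 3 remove [ini,jbdu,ywfr] add [pxrc] -> 6 lines: pzx lmsl wmo pxrc isrz yyby
Final line 5: isrz

Answer: isrz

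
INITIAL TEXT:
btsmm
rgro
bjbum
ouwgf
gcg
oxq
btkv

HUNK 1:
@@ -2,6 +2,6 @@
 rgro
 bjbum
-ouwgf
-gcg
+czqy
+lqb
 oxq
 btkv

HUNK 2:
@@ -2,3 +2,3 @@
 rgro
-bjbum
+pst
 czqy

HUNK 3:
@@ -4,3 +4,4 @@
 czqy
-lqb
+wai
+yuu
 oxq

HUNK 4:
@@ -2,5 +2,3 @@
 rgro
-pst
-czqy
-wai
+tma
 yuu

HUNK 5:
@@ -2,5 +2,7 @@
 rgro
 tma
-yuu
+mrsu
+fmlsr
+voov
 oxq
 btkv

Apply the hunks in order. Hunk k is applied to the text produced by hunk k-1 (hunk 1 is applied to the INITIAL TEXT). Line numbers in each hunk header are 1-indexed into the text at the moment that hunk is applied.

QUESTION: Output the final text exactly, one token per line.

Hunk 1: at line 2 remove [ouwgf,gcg] add [czqy,lqb] -> 7 lines: btsmm rgro bjbum czqy lqb oxq btkv
Hunk 2: at line 2 remove [bjbum] add [pst] -> 7 lines: btsmm rgro pst czqy lqb oxq btkv
Hunk 3: at line 4 remove [lqb] add [wai,yuu] -> 8 lines: btsmm rgro pst czqy wai yuu oxq btkv
Hunk 4: at line 2 remove [pst,czqy,wai] add [tma] -> 6 lines: btsmm rgro tma yuu oxq btkv
Hunk 5: at line 2 remove [yuu] add [mrsu,fmlsr,voov] -> 8 lines: btsmm rgro tma mrsu fmlsr voov oxq btkv

Answer: btsmm
rgro
tma
mrsu
fmlsr
voov
oxq
btkv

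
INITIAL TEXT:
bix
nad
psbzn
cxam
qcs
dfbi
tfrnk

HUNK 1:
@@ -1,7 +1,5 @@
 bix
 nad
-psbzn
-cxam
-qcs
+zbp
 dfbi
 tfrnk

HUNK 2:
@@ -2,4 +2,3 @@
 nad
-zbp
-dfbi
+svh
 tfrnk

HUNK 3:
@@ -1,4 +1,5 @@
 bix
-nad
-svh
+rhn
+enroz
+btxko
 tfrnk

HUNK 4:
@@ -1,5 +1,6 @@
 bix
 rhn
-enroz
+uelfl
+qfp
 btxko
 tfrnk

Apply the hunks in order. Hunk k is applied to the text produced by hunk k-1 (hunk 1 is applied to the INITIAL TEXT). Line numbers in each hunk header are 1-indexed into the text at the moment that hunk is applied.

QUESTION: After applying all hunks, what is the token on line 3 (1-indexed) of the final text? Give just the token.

Hunk 1: at line 1 remove [psbzn,cxam,qcs] add [zbp] -> 5 lines: bix nad zbp dfbi tfrnk
Hunk 2: at line 2 remove [zbp,dfbi] add [svh] -> 4 lines: bix nad svh tfrnk
Hunk 3: at line 1 remove [nad,svh] add [rhn,enroz,btxko] -> 5 lines: bix rhn enroz btxko tfrnk
Hunk 4: at line 1 remove [enroz] add [uelfl,qfp] -> 6 lines: bix rhn uelfl qfp btxko tfrnk
Final line 3: uelfl

Answer: uelfl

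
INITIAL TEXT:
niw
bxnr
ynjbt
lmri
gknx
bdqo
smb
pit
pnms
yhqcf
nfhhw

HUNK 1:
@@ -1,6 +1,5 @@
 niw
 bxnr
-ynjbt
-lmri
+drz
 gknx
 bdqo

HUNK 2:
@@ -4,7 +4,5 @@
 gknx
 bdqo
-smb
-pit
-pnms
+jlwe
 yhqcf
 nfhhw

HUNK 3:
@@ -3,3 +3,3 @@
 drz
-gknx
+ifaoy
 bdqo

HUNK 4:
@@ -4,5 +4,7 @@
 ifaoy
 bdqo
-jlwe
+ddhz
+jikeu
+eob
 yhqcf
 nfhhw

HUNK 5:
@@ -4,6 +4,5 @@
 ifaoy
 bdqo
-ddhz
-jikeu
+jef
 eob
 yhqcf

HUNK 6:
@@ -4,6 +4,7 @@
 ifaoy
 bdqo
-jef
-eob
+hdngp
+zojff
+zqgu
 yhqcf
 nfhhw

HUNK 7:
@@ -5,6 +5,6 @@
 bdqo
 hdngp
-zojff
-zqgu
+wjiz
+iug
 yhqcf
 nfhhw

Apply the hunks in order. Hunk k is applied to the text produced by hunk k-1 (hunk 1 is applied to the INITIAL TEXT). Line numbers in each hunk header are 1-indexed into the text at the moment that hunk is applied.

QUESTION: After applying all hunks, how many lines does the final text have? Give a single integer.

Answer: 10

Derivation:
Hunk 1: at line 1 remove [ynjbt,lmri] add [drz] -> 10 lines: niw bxnr drz gknx bdqo smb pit pnms yhqcf nfhhw
Hunk 2: at line 4 remove [smb,pit,pnms] add [jlwe] -> 8 lines: niw bxnr drz gknx bdqo jlwe yhqcf nfhhw
Hunk 3: at line 3 remove [gknx] add [ifaoy] -> 8 lines: niw bxnr drz ifaoy bdqo jlwe yhqcf nfhhw
Hunk 4: at line 4 remove [jlwe] add [ddhz,jikeu,eob] -> 10 lines: niw bxnr drz ifaoy bdqo ddhz jikeu eob yhqcf nfhhw
Hunk 5: at line 4 remove [ddhz,jikeu] add [jef] -> 9 lines: niw bxnr drz ifaoy bdqo jef eob yhqcf nfhhw
Hunk 6: at line 4 remove [jef,eob] add [hdngp,zojff,zqgu] -> 10 lines: niw bxnr drz ifaoy bdqo hdngp zojff zqgu yhqcf nfhhw
Hunk 7: at line 5 remove [zojff,zqgu] add [wjiz,iug] -> 10 lines: niw bxnr drz ifaoy bdqo hdngp wjiz iug yhqcf nfhhw
Final line count: 10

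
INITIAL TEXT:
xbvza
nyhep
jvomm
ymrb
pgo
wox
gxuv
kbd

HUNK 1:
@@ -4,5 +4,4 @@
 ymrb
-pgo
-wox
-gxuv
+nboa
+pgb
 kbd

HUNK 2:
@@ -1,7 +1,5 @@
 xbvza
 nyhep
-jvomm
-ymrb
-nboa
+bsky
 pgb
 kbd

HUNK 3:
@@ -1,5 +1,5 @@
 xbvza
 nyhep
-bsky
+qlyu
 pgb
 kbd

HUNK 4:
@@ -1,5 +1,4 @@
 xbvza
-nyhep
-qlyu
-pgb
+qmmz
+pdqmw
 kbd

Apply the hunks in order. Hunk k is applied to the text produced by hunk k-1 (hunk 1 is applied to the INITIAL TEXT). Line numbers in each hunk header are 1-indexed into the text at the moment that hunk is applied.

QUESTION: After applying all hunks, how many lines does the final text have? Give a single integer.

Answer: 4

Derivation:
Hunk 1: at line 4 remove [pgo,wox,gxuv] add [nboa,pgb] -> 7 lines: xbvza nyhep jvomm ymrb nboa pgb kbd
Hunk 2: at line 1 remove [jvomm,ymrb,nboa] add [bsky] -> 5 lines: xbvza nyhep bsky pgb kbd
Hunk 3: at line 1 remove [bsky] add [qlyu] -> 5 lines: xbvza nyhep qlyu pgb kbd
Hunk 4: at line 1 remove [nyhep,qlyu,pgb] add [qmmz,pdqmw] -> 4 lines: xbvza qmmz pdqmw kbd
Final line count: 4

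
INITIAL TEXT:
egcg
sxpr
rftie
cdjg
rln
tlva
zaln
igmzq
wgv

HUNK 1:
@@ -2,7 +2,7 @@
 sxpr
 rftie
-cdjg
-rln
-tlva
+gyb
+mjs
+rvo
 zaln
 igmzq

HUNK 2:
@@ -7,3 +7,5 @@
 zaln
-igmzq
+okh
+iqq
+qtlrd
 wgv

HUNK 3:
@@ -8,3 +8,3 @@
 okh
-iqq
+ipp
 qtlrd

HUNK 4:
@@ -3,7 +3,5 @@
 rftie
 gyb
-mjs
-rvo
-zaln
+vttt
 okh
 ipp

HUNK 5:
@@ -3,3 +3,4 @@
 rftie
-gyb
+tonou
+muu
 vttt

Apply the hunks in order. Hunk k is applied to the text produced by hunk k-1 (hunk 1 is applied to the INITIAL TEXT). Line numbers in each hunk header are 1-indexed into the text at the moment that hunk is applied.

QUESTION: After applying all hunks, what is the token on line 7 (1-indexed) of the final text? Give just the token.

Answer: okh

Derivation:
Hunk 1: at line 2 remove [cdjg,rln,tlva] add [gyb,mjs,rvo] -> 9 lines: egcg sxpr rftie gyb mjs rvo zaln igmzq wgv
Hunk 2: at line 7 remove [igmzq] add [okh,iqq,qtlrd] -> 11 lines: egcg sxpr rftie gyb mjs rvo zaln okh iqq qtlrd wgv
Hunk 3: at line 8 remove [iqq] add [ipp] -> 11 lines: egcg sxpr rftie gyb mjs rvo zaln okh ipp qtlrd wgv
Hunk 4: at line 3 remove [mjs,rvo,zaln] add [vttt] -> 9 lines: egcg sxpr rftie gyb vttt okh ipp qtlrd wgv
Hunk 5: at line 3 remove [gyb] add [tonou,muu] -> 10 lines: egcg sxpr rftie tonou muu vttt okh ipp qtlrd wgv
Final line 7: okh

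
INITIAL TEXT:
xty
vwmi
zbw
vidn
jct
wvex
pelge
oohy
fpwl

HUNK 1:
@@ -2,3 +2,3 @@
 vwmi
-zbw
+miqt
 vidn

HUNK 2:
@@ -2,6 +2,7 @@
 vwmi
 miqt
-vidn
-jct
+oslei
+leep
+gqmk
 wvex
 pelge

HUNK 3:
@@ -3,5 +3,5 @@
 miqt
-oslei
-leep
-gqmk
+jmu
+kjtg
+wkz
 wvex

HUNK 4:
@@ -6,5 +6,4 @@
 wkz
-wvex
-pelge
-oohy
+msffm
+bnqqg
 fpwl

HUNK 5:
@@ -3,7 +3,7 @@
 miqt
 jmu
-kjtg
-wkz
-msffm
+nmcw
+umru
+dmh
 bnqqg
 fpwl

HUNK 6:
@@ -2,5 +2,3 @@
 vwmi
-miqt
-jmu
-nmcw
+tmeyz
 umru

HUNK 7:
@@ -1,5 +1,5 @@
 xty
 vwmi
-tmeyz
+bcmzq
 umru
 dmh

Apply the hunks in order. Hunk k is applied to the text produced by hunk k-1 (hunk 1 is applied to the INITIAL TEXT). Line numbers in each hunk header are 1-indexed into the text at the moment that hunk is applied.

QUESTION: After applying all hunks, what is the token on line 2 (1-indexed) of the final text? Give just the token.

Answer: vwmi

Derivation:
Hunk 1: at line 2 remove [zbw] add [miqt] -> 9 lines: xty vwmi miqt vidn jct wvex pelge oohy fpwl
Hunk 2: at line 2 remove [vidn,jct] add [oslei,leep,gqmk] -> 10 lines: xty vwmi miqt oslei leep gqmk wvex pelge oohy fpwl
Hunk 3: at line 3 remove [oslei,leep,gqmk] add [jmu,kjtg,wkz] -> 10 lines: xty vwmi miqt jmu kjtg wkz wvex pelge oohy fpwl
Hunk 4: at line 6 remove [wvex,pelge,oohy] add [msffm,bnqqg] -> 9 lines: xty vwmi miqt jmu kjtg wkz msffm bnqqg fpwl
Hunk 5: at line 3 remove [kjtg,wkz,msffm] add [nmcw,umru,dmh] -> 9 lines: xty vwmi miqt jmu nmcw umru dmh bnqqg fpwl
Hunk 6: at line 2 remove [miqt,jmu,nmcw] add [tmeyz] -> 7 lines: xty vwmi tmeyz umru dmh bnqqg fpwl
Hunk 7: at line 1 remove [tmeyz] add [bcmzq] -> 7 lines: xty vwmi bcmzq umru dmh bnqqg fpwl
Final line 2: vwmi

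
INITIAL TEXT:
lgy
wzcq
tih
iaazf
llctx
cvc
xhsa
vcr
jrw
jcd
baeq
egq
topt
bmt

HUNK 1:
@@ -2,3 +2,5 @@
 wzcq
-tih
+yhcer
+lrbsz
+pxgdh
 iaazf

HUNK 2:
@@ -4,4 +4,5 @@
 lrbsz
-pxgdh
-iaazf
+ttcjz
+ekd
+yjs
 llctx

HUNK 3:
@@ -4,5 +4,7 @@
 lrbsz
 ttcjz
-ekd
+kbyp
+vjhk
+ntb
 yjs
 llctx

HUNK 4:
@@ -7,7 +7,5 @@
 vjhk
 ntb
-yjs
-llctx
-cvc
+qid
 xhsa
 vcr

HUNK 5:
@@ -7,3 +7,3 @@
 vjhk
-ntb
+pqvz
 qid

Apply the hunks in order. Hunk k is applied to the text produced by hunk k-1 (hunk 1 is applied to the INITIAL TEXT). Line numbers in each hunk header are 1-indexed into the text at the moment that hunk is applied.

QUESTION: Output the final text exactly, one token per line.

Answer: lgy
wzcq
yhcer
lrbsz
ttcjz
kbyp
vjhk
pqvz
qid
xhsa
vcr
jrw
jcd
baeq
egq
topt
bmt

Derivation:
Hunk 1: at line 2 remove [tih] add [yhcer,lrbsz,pxgdh] -> 16 lines: lgy wzcq yhcer lrbsz pxgdh iaazf llctx cvc xhsa vcr jrw jcd baeq egq topt bmt
Hunk 2: at line 4 remove [pxgdh,iaazf] add [ttcjz,ekd,yjs] -> 17 lines: lgy wzcq yhcer lrbsz ttcjz ekd yjs llctx cvc xhsa vcr jrw jcd baeq egq topt bmt
Hunk 3: at line 4 remove [ekd] add [kbyp,vjhk,ntb] -> 19 lines: lgy wzcq yhcer lrbsz ttcjz kbyp vjhk ntb yjs llctx cvc xhsa vcr jrw jcd baeq egq topt bmt
Hunk 4: at line 7 remove [yjs,llctx,cvc] add [qid] -> 17 lines: lgy wzcq yhcer lrbsz ttcjz kbyp vjhk ntb qid xhsa vcr jrw jcd baeq egq topt bmt
Hunk 5: at line 7 remove [ntb] add [pqvz] -> 17 lines: lgy wzcq yhcer lrbsz ttcjz kbyp vjhk pqvz qid xhsa vcr jrw jcd baeq egq topt bmt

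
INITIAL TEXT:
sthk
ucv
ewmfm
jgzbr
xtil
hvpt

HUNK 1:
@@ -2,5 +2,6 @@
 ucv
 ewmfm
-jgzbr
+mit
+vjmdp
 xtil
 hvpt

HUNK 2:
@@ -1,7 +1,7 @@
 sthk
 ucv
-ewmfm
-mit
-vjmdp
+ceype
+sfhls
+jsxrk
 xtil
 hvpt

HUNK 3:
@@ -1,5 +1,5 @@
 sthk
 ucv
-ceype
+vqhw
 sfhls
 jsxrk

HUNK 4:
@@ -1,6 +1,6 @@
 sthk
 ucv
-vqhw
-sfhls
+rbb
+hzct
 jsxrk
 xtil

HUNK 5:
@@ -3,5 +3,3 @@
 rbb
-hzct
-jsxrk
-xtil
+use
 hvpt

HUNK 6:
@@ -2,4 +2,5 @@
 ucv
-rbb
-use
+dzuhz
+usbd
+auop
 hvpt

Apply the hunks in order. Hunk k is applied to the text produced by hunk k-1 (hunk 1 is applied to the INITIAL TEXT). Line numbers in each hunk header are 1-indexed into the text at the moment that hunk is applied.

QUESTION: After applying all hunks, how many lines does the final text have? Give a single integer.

Hunk 1: at line 2 remove [jgzbr] add [mit,vjmdp] -> 7 lines: sthk ucv ewmfm mit vjmdp xtil hvpt
Hunk 2: at line 1 remove [ewmfm,mit,vjmdp] add [ceype,sfhls,jsxrk] -> 7 lines: sthk ucv ceype sfhls jsxrk xtil hvpt
Hunk 3: at line 1 remove [ceype] add [vqhw] -> 7 lines: sthk ucv vqhw sfhls jsxrk xtil hvpt
Hunk 4: at line 1 remove [vqhw,sfhls] add [rbb,hzct] -> 7 lines: sthk ucv rbb hzct jsxrk xtil hvpt
Hunk 5: at line 3 remove [hzct,jsxrk,xtil] add [use] -> 5 lines: sthk ucv rbb use hvpt
Hunk 6: at line 2 remove [rbb,use] add [dzuhz,usbd,auop] -> 6 lines: sthk ucv dzuhz usbd auop hvpt
Final line count: 6

Answer: 6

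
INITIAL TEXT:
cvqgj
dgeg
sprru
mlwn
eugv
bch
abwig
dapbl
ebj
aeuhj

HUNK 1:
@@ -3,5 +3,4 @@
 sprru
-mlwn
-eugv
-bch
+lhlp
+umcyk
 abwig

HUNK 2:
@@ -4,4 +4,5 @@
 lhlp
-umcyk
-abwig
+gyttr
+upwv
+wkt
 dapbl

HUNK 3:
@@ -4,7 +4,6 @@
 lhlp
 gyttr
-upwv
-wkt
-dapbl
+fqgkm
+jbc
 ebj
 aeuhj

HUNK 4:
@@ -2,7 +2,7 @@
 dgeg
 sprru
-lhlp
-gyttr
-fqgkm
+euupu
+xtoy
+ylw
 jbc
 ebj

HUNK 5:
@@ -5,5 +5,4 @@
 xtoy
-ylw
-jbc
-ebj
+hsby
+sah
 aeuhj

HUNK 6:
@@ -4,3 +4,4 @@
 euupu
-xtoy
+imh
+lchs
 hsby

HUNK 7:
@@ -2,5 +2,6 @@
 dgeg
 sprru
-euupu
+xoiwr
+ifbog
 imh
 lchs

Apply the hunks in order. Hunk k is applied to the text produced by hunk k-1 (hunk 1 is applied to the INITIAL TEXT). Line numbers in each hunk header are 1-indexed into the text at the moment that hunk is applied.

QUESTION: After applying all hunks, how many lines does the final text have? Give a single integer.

Answer: 10

Derivation:
Hunk 1: at line 3 remove [mlwn,eugv,bch] add [lhlp,umcyk] -> 9 lines: cvqgj dgeg sprru lhlp umcyk abwig dapbl ebj aeuhj
Hunk 2: at line 4 remove [umcyk,abwig] add [gyttr,upwv,wkt] -> 10 lines: cvqgj dgeg sprru lhlp gyttr upwv wkt dapbl ebj aeuhj
Hunk 3: at line 4 remove [upwv,wkt,dapbl] add [fqgkm,jbc] -> 9 lines: cvqgj dgeg sprru lhlp gyttr fqgkm jbc ebj aeuhj
Hunk 4: at line 2 remove [lhlp,gyttr,fqgkm] add [euupu,xtoy,ylw] -> 9 lines: cvqgj dgeg sprru euupu xtoy ylw jbc ebj aeuhj
Hunk 5: at line 5 remove [ylw,jbc,ebj] add [hsby,sah] -> 8 lines: cvqgj dgeg sprru euupu xtoy hsby sah aeuhj
Hunk 6: at line 4 remove [xtoy] add [imh,lchs] -> 9 lines: cvqgj dgeg sprru euupu imh lchs hsby sah aeuhj
Hunk 7: at line 2 remove [euupu] add [xoiwr,ifbog] -> 10 lines: cvqgj dgeg sprru xoiwr ifbog imh lchs hsby sah aeuhj
Final line count: 10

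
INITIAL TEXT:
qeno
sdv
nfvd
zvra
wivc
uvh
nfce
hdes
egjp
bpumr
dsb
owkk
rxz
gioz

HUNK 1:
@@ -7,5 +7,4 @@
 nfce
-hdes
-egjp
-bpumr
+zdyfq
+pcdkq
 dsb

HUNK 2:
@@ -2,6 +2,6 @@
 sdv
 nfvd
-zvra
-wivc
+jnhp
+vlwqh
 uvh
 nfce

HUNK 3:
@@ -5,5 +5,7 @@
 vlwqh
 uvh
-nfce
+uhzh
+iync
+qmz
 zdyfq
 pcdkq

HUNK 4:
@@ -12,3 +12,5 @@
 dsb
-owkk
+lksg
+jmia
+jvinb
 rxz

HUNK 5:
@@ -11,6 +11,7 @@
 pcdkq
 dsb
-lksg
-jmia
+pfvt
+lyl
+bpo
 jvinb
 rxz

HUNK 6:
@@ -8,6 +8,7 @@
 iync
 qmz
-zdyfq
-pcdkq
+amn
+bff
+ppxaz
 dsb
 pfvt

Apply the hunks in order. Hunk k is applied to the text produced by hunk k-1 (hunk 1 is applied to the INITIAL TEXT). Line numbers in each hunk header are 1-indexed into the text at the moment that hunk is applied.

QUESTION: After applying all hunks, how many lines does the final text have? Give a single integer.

Answer: 19

Derivation:
Hunk 1: at line 7 remove [hdes,egjp,bpumr] add [zdyfq,pcdkq] -> 13 lines: qeno sdv nfvd zvra wivc uvh nfce zdyfq pcdkq dsb owkk rxz gioz
Hunk 2: at line 2 remove [zvra,wivc] add [jnhp,vlwqh] -> 13 lines: qeno sdv nfvd jnhp vlwqh uvh nfce zdyfq pcdkq dsb owkk rxz gioz
Hunk 3: at line 5 remove [nfce] add [uhzh,iync,qmz] -> 15 lines: qeno sdv nfvd jnhp vlwqh uvh uhzh iync qmz zdyfq pcdkq dsb owkk rxz gioz
Hunk 4: at line 12 remove [owkk] add [lksg,jmia,jvinb] -> 17 lines: qeno sdv nfvd jnhp vlwqh uvh uhzh iync qmz zdyfq pcdkq dsb lksg jmia jvinb rxz gioz
Hunk 5: at line 11 remove [lksg,jmia] add [pfvt,lyl,bpo] -> 18 lines: qeno sdv nfvd jnhp vlwqh uvh uhzh iync qmz zdyfq pcdkq dsb pfvt lyl bpo jvinb rxz gioz
Hunk 6: at line 8 remove [zdyfq,pcdkq] add [amn,bff,ppxaz] -> 19 lines: qeno sdv nfvd jnhp vlwqh uvh uhzh iync qmz amn bff ppxaz dsb pfvt lyl bpo jvinb rxz gioz
Final line count: 19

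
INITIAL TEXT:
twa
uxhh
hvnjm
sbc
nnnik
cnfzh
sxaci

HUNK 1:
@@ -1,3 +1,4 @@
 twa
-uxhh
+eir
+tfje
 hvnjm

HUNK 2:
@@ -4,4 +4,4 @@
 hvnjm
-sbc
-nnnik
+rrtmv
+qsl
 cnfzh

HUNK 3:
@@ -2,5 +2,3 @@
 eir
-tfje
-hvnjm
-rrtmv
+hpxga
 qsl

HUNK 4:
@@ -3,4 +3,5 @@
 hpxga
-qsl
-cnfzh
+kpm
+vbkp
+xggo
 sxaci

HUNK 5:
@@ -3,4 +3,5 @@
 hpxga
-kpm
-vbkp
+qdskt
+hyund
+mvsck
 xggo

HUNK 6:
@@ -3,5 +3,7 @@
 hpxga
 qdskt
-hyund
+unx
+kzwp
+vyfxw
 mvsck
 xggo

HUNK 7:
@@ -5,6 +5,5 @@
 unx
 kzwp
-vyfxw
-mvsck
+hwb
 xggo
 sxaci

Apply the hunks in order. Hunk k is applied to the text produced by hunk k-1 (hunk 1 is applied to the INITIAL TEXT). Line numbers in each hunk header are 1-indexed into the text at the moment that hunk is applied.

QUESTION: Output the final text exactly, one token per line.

Hunk 1: at line 1 remove [uxhh] add [eir,tfje] -> 8 lines: twa eir tfje hvnjm sbc nnnik cnfzh sxaci
Hunk 2: at line 4 remove [sbc,nnnik] add [rrtmv,qsl] -> 8 lines: twa eir tfje hvnjm rrtmv qsl cnfzh sxaci
Hunk 3: at line 2 remove [tfje,hvnjm,rrtmv] add [hpxga] -> 6 lines: twa eir hpxga qsl cnfzh sxaci
Hunk 4: at line 3 remove [qsl,cnfzh] add [kpm,vbkp,xggo] -> 7 lines: twa eir hpxga kpm vbkp xggo sxaci
Hunk 5: at line 3 remove [kpm,vbkp] add [qdskt,hyund,mvsck] -> 8 lines: twa eir hpxga qdskt hyund mvsck xggo sxaci
Hunk 6: at line 3 remove [hyund] add [unx,kzwp,vyfxw] -> 10 lines: twa eir hpxga qdskt unx kzwp vyfxw mvsck xggo sxaci
Hunk 7: at line 5 remove [vyfxw,mvsck] add [hwb] -> 9 lines: twa eir hpxga qdskt unx kzwp hwb xggo sxaci

Answer: twa
eir
hpxga
qdskt
unx
kzwp
hwb
xggo
sxaci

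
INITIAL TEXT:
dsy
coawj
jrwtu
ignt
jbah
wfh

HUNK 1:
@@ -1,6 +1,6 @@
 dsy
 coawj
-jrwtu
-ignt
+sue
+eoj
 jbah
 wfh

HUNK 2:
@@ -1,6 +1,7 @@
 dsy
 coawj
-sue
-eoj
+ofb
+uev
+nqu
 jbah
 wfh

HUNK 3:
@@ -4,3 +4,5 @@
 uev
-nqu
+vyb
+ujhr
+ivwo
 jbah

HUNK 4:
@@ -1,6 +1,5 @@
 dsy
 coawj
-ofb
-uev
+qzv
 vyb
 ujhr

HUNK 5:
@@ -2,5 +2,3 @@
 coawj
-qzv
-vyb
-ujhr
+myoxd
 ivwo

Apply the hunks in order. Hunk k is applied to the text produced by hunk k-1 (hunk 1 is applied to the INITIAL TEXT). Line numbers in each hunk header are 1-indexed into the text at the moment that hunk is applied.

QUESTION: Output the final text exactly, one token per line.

Hunk 1: at line 1 remove [jrwtu,ignt] add [sue,eoj] -> 6 lines: dsy coawj sue eoj jbah wfh
Hunk 2: at line 1 remove [sue,eoj] add [ofb,uev,nqu] -> 7 lines: dsy coawj ofb uev nqu jbah wfh
Hunk 3: at line 4 remove [nqu] add [vyb,ujhr,ivwo] -> 9 lines: dsy coawj ofb uev vyb ujhr ivwo jbah wfh
Hunk 4: at line 1 remove [ofb,uev] add [qzv] -> 8 lines: dsy coawj qzv vyb ujhr ivwo jbah wfh
Hunk 5: at line 2 remove [qzv,vyb,ujhr] add [myoxd] -> 6 lines: dsy coawj myoxd ivwo jbah wfh

Answer: dsy
coawj
myoxd
ivwo
jbah
wfh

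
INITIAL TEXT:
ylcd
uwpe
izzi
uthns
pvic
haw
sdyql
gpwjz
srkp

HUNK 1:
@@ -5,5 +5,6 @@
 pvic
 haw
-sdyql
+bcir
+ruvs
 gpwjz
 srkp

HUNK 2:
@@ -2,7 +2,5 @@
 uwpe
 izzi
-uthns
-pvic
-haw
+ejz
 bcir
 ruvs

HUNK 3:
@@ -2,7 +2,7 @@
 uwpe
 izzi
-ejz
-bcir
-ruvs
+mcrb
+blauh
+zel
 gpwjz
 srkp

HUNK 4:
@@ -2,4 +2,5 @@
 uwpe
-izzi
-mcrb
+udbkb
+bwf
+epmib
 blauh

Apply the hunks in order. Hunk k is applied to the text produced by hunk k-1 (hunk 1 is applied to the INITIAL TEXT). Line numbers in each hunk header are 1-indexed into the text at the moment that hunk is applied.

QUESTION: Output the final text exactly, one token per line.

Hunk 1: at line 5 remove [sdyql] add [bcir,ruvs] -> 10 lines: ylcd uwpe izzi uthns pvic haw bcir ruvs gpwjz srkp
Hunk 2: at line 2 remove [uthns,pvic,haw] add [ejz] -> 8 lines: ylcd uwpe izzi ejz bcir ruvs gpwjz srkp
Hunk 3: at line 2 remove [ejz,bcir,ruvs] add [mcrb,blauh,zel] -> 8 lines: ylcd uwpe izzi mcrb blauh zel gpwjz srkp
Hunk 4: at line 2 remove [izzi,mcrb] add [udbkb,bwf,epmib] -> 9 lines: ylcd uwpe udbkb bwf epmib blauh zel gpwjz srkp

Answer: ylcd
uwpe
udbkb
bwf
epmib
blauh
zel
gpwjz
srkp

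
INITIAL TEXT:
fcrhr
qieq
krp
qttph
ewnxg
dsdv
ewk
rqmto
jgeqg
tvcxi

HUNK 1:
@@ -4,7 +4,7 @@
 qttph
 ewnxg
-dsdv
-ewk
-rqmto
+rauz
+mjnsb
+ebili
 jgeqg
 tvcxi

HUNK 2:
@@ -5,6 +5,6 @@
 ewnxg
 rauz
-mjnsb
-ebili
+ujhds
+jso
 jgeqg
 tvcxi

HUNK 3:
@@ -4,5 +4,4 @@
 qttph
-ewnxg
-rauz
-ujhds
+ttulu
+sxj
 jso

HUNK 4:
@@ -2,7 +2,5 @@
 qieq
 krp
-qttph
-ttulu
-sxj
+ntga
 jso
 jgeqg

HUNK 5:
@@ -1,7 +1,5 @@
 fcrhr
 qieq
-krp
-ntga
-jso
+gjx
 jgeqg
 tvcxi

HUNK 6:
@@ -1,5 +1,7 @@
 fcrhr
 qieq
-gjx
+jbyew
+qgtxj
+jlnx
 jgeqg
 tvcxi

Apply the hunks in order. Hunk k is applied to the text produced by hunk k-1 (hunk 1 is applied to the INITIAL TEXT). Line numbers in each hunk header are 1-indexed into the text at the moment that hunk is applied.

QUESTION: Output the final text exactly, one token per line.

Answer: fcrhr
qieq
jbyew
qgtxj
jlnx
jgeqg
tvcxi

Derivation:
Hunk 1: at line 4 remove [dsdv,ewk,rqmto] add [rauz,mjnsb,ebili] -> 10 lines: fcrhr qieq krp qttph ewnxg rauz mjnsb ebili jgeqg tvcxi
Hunk 2: at line 5 remove [mjnsb,ebili] add [ujhds,jso] -> 10 lines: fcrhr qieq krp qttph ewnxg rauz ujhds jso jgeqg tvcxi
Hunk 3: at line 4 remove [ewnxg,rauz,ujhds] add [ttulu,sxj] -> 9 lines: fcrhr qieq krp qttph ttulu sxj jso jgeqg tvcxi
Hunk 4: at line 2 remove [qttph,ttulu,sxj] add [ntga] -> 7 lines: fcrhr qieq krp ntga jso jgeqg tvcxi
Hunk 5: at line 1 remove [krp,ntga,jso] add [gjx] -> 5 lines: fcrhr qieq gjx jgeqg tvcxi
Hunk 6: at line 1 remove [gjx] add [jbyew,qgtxj,jlnx] -> 7 lines: fcrhr qieq jbyew qgtxj jlnx jgeqg tvcxi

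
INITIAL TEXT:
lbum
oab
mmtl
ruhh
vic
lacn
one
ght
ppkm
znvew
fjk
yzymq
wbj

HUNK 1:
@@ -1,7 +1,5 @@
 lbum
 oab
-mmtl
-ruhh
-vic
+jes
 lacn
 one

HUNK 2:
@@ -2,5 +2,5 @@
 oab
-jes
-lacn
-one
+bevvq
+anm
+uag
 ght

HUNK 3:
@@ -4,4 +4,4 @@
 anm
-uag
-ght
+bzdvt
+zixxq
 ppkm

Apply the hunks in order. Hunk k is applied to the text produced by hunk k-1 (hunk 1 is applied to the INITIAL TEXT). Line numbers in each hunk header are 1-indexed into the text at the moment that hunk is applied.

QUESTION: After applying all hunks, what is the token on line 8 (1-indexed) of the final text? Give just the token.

Hunk 1: at line 1 remove [mmtl,ruhh,vic] add [jes] -> 11 lines: lbum oab jes lacn one ght ppkm znvew fjk yzymq wbj
Hunk 2: at line 2 remove [jes,lacn,one] add [bevvq,anm,uag] -> 11 lines: lbum oab bevvq anm uag ght ppkm znvew fjk yzymq wbj
Hunk 3: at line 4 remove [uag,ght] add [bzdvt,zixxq] -> 11 lines: lbum oab bevvq anm bzdvt zixxq ppkm znvew fjk yzymq wbj
Final line 8: znvew

Answer: znvew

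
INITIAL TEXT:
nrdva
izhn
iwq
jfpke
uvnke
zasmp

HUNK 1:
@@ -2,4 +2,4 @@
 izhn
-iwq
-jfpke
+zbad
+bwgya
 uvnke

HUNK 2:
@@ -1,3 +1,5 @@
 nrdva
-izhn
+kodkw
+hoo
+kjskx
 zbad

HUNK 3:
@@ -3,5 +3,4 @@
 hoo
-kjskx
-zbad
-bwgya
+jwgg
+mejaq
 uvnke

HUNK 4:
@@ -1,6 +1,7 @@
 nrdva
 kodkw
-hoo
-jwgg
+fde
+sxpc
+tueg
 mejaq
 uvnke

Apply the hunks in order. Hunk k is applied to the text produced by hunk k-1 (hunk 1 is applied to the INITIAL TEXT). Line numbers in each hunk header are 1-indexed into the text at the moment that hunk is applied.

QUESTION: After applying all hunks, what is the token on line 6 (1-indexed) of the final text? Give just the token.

Answer: mejaq

Derivation:
Hunk 1: at line 2 remove [iwq,jfpke] add [zbad,bwgya] -> 6 lines: nrdva izhn zbad bwgya uvnke zasmp
Hunk 2: at line 1 remove [izhn] add [kodkw,hoo,kjskx] -> 8 lines: nrdva kodkw hoo kjskx zbad bwgya uvnke zasmp
Hunk 3: at line 3 remove [kjskx,zbad,bwgya] add [jwgg,mejaq] -> 7 lines: nrdva kodkw hoo jwgg mejaq uvnke zasmp
Hunk 4: at line 1 remove [hoo,jwgg] add [fde,sxpc,tueg] -> 8 lines: nrdva kodkw fde sxpc tueg mejaq uvnke zasmp
Final line 6: mejaq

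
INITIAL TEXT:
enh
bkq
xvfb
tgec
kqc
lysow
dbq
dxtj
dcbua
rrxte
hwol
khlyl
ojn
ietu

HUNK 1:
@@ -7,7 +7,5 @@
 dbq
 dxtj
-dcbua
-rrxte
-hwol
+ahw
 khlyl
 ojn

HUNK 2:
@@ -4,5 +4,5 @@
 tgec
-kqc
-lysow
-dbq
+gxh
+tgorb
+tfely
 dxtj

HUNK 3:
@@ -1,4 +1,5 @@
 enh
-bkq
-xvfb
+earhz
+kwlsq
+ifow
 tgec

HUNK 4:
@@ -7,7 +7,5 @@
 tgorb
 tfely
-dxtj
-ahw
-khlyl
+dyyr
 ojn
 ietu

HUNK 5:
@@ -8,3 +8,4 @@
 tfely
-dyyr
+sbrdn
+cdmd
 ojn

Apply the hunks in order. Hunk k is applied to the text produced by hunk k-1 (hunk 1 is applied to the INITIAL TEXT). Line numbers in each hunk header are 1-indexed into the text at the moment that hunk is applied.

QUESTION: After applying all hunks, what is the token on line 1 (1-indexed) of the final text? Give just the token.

Hunk 1: at line 7 remove [dcbua,rrxte,hwol] add [ahw] -> 12 lines: enh bkq xvfb tgec kqc lysow dbq dxtj ahw khlyl ojn ietu
Hunk 2: at line 4 remove [kqc,lysow,dbq] add [gxh,tgorb,tfely] -> 12 lines: enh bkq xvfb tgec gxh tgorb tfely dxtj ahw khlyl ojn ietu
Hunk 3: at line 1 remove [bkq,xvfb] add [earhz,kwlsq,ifow] -> 13 lines: enh earhz kwlsq ifow tgec gxh tgorb tfely dxtj ahw khlyl ojn ietu
Hunk 4: at line 7 remove [dxtj,ahw,khlyl] add [dyyr] -> 11 lines: enh earhz kwlsq ifow tgec gxh tgorb tfely dyyr ojn ietu
Hunk 5: at line 8 remove [dyyr] add [sbrdn,cdmd] -> 12 lines: enh earhz kwlsq ifow tgec gxh tgorb tfely sbrdn cdmd ojn ietu
Final line 1: enh

Answer: enh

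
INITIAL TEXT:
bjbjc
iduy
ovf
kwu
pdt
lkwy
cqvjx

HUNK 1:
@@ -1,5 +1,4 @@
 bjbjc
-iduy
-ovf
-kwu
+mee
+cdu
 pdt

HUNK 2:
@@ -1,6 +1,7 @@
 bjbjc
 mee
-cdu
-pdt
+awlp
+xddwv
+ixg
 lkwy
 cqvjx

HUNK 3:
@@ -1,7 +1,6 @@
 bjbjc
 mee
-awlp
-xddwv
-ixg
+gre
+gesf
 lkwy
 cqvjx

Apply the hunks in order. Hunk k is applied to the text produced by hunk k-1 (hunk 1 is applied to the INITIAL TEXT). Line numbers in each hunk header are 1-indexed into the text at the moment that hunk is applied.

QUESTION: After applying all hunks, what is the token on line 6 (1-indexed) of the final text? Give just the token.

Hunk 1: at line 1 remove [iduy,ovf,kwu] add [mee,cdu] -> 6 lines: bjbjc mee cdu pdt lkwy cqvjx
Hunk 2: at line 1 remove [cdu,pdt] add [awlp,xddwv,ixg] -> 7 lines: bjbjc mee awlp xddwv ixg lkwy cqvjx
Hunk 3: at line 1 remove [awlp,xddwv,ixg] add [gre,gesf] -> 6 lines: bjbjc mee gre gesf lkwy cqvjx
Final line 6: cqvjx

Answer: cqvjx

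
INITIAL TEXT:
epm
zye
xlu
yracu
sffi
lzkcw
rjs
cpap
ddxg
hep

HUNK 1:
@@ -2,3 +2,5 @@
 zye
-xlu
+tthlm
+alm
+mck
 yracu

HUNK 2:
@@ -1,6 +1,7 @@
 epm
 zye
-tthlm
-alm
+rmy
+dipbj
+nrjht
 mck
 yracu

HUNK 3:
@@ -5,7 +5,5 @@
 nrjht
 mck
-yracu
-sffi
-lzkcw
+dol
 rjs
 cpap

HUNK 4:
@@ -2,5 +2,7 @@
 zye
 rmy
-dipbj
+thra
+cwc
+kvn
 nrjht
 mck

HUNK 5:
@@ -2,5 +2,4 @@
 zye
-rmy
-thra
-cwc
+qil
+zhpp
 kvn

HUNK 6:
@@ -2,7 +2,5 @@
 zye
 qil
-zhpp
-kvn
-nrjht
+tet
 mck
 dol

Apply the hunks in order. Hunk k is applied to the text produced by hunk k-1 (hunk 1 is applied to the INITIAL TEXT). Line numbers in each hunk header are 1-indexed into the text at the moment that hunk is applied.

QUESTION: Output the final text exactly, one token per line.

Answer: epm
zye
qil
tet
mck
dol
rjs
cpap
ddxg
hep

Derivation:
Hunk 1: at line 2 remove [xlu] add [tthlm,alm,mck] -> 12 lines: epm zye tthlm alm mck yracu sffi lzkcw rjs cpap ddxg hep
Hunk 2: at line 1 remove [tthlm,alm] add [rmy,dipbj,nrjht] -> 13 lines: epm zye rmy dipbj nrjht mck yracu sffi lzkcw rjs cpap ddxg hep
Hunk 3: at line 5 remove [yracu,sffi,lzkcw] add [dol] -> 11 lines: epm zye rmy dipbj nrjht mck dol rjs cpap ddxg hep
Hunk 4: at line 2 remove [dipbj] add [thra,cwc,kvn] -> 13 lines: epm zye rmy thra cwc kvn nrjht mck dol rjs cpap ddxg hep
Hunk 5: at line 2 remove [rmy,thra,cwc] add [qil,zhpp] -> 12 lines: epm zye qil zhpp kvn nrjht mck dol rjs cpap ddxg hep
Hunk 6: at line 2 remove [zhpp,kvn,nrjht] add [tet] -> 10 lines: epm zye qil tet mck dol rjs cpap ddxg hep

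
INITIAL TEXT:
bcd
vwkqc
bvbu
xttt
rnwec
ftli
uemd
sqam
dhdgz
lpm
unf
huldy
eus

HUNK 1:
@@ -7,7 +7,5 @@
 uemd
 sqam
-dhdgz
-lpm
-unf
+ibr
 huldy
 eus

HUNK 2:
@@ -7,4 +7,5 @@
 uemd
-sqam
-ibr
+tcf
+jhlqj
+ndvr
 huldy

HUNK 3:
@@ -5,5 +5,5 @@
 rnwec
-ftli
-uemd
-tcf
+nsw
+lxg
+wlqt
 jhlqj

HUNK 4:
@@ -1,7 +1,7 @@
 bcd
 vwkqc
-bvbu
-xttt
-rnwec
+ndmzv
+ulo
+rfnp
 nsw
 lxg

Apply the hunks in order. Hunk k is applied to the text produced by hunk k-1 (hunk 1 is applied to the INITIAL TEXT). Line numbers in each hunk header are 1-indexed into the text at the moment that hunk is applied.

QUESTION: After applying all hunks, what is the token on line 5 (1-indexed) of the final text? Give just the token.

Hunk 1: at line 7 remove [dhdgz,lpm,unf] add [ibr] -> 11 lines: bcd vwkqc bvbu xttt rnwec ftli uemd sqam ibr huldy eus
Hunk 2: at line 7 remove [sqam,ibr] add [tcf,jhlqj,ndvr] -> 12 lines: bcd vwkqc bvbu xttt rnwec ftli uemd tcf jhlqj ndvr huldy eus
Hunk 3: at line 5 remove [ftli,uemd,tcf] add [nsw,lxg,wlqt] -> 12 lines: bcd vwkqc bvbu xttt rnwec nsw lxg wlqt jhlqj ndvr huldy eus
Hunk 4: at line 1 remove [bvbu,xttt,rnwec] add [ndmzv,ulo,rfnp] -> 12 lines: bcd vwkqc ndmzv ulo rfnp nsw lxg wlqt jhlqj ndvr huldy eus
Final line 5: rfnp

Answer: rfnp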